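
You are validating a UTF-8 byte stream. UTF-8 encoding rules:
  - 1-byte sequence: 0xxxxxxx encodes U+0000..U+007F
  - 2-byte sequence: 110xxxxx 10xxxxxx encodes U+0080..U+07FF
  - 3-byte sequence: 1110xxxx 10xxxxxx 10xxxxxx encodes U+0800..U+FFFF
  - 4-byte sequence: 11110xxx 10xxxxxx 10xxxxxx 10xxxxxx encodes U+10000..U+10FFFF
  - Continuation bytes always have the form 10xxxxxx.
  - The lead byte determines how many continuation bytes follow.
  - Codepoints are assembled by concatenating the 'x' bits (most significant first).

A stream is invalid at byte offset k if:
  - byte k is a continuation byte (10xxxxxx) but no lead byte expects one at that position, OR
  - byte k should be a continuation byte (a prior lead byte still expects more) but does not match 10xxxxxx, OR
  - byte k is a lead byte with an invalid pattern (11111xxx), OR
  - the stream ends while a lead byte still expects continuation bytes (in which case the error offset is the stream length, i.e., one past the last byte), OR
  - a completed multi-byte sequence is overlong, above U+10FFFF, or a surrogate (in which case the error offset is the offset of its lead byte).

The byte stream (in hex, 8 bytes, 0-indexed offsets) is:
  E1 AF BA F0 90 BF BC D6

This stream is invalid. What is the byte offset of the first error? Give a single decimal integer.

Byte[0]=E1: 3-byte lead, need 2 cont bytes. acc=0x1
Byte[1]=AF: continuation. acc=(acc<<6)|0x2F=0x6F
Byte[2]=BA: continuation. acc=(acc<<6)|0x3A=0x1BFA
Completed: cp=U+1BFA (starts at byte 0)
Byte[3]=F0: 4-byte lead, need 3 cont bytes. acc=0x0
Byte[4]=90: continuation. acc=(acc<<6)|0x10=0x10
Byte[5]=BF: continuation. acc=(acc<<6)|0x3F=0x43F
Byte[6]=BC: continuation. acc=(acc<<6)|0x3C=0x10FFC
Completed: cp=U+10FFC (starts at byte 3)
Byte[7]=D6: 2-byte lead, need 1 cont bytes. acc=0x16
Byte[8]: stream ended, expected continuation. INVALID

Answer: 8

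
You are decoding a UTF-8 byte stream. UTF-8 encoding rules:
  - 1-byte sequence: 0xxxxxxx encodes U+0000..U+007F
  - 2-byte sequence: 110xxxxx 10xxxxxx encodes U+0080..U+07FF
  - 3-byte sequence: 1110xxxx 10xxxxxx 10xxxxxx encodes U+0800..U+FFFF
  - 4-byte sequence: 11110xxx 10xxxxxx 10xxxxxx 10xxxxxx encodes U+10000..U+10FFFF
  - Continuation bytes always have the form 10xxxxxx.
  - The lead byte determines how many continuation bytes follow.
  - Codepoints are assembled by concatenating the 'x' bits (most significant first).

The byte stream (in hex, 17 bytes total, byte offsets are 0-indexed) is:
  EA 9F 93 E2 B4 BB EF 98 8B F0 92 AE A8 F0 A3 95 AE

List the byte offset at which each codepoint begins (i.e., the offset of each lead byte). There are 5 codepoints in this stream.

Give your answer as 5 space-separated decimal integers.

Byte[0]=EA: 3-byte lead, need 2 cont bytes. acc=0xA
Byte[1]=9F: continuation. acc=(acc<<6)|0x1F=0x29F
Byte[2]=93: continuation. acc=(acc<<6)|0x13=0xA7D3
Completed: cp=U+A7D3 (starts at byte 0)
Byte[3]=E2: 3-byte lead, need 2 cont bytes. acc=0x2
Byte[4]=B4: continuation. acc=(acc<<6)|0x34=0xB4
Byte[5]=BB: continuation. acc=(acc<<6)|0x3B=0x2D3B
Completed: cp=U+2D3B (starts at byte 3)
Byte[6]=EF: 3-byte lead, need 2 cont bytes. acc=0xF
Byte[7]=98: continuation. acc=(acc<<6)|0x18=0x3D8
Byte[8]=8B: continuation. acc=(acc<<6)|0x0B=0xF60B
Completed: cp=U+F60B (starts at byte 6)
Byte[9]=F0: 4-byte lead, need 3 cont bytes. acc=0x0
Byte[10]=92: continuation. acc=(acc<<6)|0x12=0x12
Byte[11]=AE: continuation. acc=(acc<<6)|0x2E=0x4AE
Byte[12]=A8: continuation. acc=(acc<<6)|0x28=0x12BA8
Completed: cp=U+12BA8 (starts at byte 9)
Byte[13]=F0: 4-byte lead, need 3 cont bytes. acc=0x0
Byte[14]=A3: continuation. acc=(acc<<6)|0x23=0x23
Byte[15]=95: continuation. acc=(acc<<6)|0x15=0x8D5
Byte[16]=AE: continuation. acc=(acc<<6)|0x2E=0x2356E
Completed: cp=U+2356E (starts at byte 13)

Answer: 0 3 6 9 13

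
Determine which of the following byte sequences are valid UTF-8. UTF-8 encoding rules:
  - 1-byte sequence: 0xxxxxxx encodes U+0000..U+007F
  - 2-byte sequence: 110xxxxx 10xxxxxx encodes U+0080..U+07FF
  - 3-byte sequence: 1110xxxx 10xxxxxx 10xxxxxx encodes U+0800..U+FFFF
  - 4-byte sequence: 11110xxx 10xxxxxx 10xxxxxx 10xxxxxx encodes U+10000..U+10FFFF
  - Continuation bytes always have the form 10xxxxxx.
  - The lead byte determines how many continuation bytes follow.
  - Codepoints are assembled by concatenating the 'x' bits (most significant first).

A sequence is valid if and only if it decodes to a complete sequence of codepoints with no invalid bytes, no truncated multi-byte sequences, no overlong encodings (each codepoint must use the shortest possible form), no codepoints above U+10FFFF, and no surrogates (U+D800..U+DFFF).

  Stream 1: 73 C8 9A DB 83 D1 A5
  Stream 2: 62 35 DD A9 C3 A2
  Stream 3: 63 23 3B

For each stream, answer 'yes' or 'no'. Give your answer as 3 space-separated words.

Stream 1: decodes cleanly. VALID
Stream 2: decodes cleanly. VALID
Stream 3: decodes cleanly. VALID

Answer: yes yes yes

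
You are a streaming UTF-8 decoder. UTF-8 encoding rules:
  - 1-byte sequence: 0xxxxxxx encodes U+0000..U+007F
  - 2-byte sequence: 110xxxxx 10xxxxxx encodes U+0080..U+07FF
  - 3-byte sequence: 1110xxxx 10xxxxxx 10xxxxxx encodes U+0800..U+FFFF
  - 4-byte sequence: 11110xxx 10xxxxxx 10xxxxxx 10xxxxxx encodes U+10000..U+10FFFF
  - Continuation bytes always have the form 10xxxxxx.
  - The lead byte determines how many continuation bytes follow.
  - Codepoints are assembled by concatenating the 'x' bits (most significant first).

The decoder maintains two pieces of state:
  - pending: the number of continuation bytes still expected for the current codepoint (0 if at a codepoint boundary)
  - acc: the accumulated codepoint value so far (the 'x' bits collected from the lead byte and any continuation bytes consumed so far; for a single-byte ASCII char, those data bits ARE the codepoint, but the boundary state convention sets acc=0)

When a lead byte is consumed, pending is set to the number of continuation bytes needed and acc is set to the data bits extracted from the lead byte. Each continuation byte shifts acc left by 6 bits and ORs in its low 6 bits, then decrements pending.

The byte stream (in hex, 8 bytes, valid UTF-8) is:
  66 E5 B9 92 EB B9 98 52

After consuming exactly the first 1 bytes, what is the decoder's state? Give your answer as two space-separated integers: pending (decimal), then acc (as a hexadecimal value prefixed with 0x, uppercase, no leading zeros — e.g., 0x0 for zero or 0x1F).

Byte[0]=66: 1-byte. pending=0, acc=0x0

Answer: 0 0x0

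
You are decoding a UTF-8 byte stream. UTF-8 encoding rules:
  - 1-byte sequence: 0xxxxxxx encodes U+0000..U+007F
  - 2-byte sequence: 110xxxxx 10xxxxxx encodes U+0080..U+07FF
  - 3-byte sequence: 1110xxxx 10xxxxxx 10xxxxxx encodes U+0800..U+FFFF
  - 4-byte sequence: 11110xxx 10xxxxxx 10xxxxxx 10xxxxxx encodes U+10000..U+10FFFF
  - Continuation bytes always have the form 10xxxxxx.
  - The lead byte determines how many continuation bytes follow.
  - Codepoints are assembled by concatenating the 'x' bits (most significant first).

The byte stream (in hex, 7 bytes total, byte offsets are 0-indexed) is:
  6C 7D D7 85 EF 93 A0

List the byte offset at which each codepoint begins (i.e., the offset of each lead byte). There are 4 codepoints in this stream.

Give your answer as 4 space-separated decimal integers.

Byte[0]=6C: 1-byte ASCII. cp=U+006C
Byte[1]=7D: 1-byte ASCII. cp=U+007D
Byte[2]=D7: 2-byte lead, need 1 cont bytes. acc=0x17
Byte[3]=85: continuation. acc=(acc<<6)|0x05=0x5C5
Completed: cp=U+05C5 (starts at byte 2)
Byte[4]=EF: 3-byte lead, need 2 cont bytes. acc=0xF
Byte[5]=93: continuation. acc=(acc<<6)|0x13=0x3D3
Byte[6]=A0: continuation. acc=(acc<<6)|0x20=0xF4E0
Completed: cp=U+F4E0 (starts at byte 4)

Answer: 0 1 2 4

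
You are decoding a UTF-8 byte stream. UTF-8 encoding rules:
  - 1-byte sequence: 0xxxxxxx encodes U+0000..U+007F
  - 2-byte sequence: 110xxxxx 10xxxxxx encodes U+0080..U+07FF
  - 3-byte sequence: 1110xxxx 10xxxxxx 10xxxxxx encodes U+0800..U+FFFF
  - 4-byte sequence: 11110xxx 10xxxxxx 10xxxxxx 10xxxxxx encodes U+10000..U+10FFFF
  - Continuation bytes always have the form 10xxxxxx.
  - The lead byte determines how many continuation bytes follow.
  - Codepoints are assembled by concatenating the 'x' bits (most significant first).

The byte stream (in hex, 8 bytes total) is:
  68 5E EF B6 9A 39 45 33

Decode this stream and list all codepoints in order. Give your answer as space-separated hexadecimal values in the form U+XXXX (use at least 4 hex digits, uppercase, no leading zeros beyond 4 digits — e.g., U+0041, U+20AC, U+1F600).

Byte[0]=68: 1-byte ASCII. cp=U+0068
Byte[1]=5E: 1-byte ASCII. cp=U+005E
Byte[2]=EF: 3-byte lead, need 2 cont bytes. acc=0xF
Byte[3]=B6: continuation. acc=(acc<<6)|0x36=0x3F6
Byte[4]=9A: continuation. acc=(acc<<6)|0x1A=0xFD9A
Completed: cp=U+FD9A (starts at byte 2)
Byte[5]=39: 1-byte ASCII. cp=U+0039
Byte[6]=45: 1-byte ASCII. cp=U+0045
Byte[7]=33: 1-byte ASCII. cp=U+0033

Answer: U+0068 U+005E U+FD9A U+0039 U+0045 U+0033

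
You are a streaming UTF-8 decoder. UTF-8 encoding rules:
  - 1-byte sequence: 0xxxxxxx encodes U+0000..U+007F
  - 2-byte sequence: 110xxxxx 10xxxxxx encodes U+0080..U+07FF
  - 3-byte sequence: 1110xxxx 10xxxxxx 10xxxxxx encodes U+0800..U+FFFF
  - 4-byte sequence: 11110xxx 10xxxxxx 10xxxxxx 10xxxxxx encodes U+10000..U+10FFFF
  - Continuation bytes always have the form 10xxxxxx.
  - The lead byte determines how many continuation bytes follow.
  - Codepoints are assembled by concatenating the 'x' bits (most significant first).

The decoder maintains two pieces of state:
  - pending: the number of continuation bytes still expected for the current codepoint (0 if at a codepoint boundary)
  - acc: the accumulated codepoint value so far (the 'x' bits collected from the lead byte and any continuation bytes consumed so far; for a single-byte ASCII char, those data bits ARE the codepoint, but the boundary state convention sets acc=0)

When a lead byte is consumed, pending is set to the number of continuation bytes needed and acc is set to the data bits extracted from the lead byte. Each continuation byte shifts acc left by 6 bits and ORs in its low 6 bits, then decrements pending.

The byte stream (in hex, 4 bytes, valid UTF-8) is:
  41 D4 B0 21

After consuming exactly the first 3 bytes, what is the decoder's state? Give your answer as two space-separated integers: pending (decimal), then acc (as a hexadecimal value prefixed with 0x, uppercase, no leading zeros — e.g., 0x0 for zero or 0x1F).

Answer: 0 0x530

Derivation:
Byte[0]=41: 1-byte. pending=0, acc=0x0
Byte[1]=D4: 2-byte lead. pending=1, acc=0x14
Byte[2]=B0: continuation. acc=(acc<<6)|0x30=0x530, pending=0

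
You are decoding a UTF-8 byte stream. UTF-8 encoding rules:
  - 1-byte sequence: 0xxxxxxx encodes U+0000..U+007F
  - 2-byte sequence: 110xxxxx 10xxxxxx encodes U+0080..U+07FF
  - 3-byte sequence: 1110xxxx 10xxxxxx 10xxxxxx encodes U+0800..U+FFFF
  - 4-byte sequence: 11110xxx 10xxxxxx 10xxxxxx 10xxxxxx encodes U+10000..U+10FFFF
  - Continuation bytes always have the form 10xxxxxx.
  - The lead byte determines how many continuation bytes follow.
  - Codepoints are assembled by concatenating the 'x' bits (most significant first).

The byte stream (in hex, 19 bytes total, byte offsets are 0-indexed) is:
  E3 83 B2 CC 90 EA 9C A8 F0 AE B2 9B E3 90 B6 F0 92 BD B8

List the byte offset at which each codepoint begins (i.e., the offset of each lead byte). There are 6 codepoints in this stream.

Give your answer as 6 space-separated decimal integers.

Answer: 0 3 5 8 12 15

Derivation:
Byte[0]=E3: 3-byte lead, need 2 cont bytes. acc=0x3
Byte[1]=83: continuation. acc=(acc<<6)|0x03=0xC3
Byte[2]=B2: continuation. acc=(acc<<6)|0x32=0x30F2
Completed: cp=U+30F2 (starts at byte 0)
Byte[3]=CC: 2-byte lead, need 1 cont bytes. acc=0xC
Byte[4]=90: continuation. acc=(acc<<6)|0x10=0x310
Completed: cp=U+0310 (starts at byte 3)
Byte[5]=EA: 3-byte lead, need 2 cont bytes. acc=0xA
Byte[6]=9C: continuation. acc=(acc<<6)|0x1C=0x29C
Byte[7]=A8: continuation. acc=(acc<<6)|0x28=0xA728
Completed: cp=U+A728 (starts at byte 5)
Byte[8]=F0: 4-byte lead, need 3 cont bytes. acc=0x0
Byte[9]=AE: continuation. acc=(acc<<6)|0x2E=0x2E
Byte[10]=B2: continuation. acc=(acc<<6)|0x32=0xBB2
Byte[11]=9B: continuation. acc=(acc<<6)|0x1B=0x2EC9B
Completed: cp=U+2EC9B (starts at byte 8)
Byte[12]=E3: 3-byte lead, need 2 cont bytes. acc=0x3
Byte[13]=90: continuation. acc=(acc<<6)|0x10=0xD0
Byte[14]=B6: continuation. acc=(acc<<6)|0x36=0x3436
Completed: cp=U+3436 (starts at byte 12)
Byte[15]=F0: 4-byte lead, need 3 cont bytes. acc=0x0
Byte[16]=92: continuation. acc=(acc<<6)|0x12=0x12
Byte[17]=BD: continuation. acc=(acc<<6)|0x3D=0x4BD
Byte[18]=B8: continuation. acc=(acc<<6)|0x38=0x12F78
Completed: cp=U+12F78 (starts at byte 15)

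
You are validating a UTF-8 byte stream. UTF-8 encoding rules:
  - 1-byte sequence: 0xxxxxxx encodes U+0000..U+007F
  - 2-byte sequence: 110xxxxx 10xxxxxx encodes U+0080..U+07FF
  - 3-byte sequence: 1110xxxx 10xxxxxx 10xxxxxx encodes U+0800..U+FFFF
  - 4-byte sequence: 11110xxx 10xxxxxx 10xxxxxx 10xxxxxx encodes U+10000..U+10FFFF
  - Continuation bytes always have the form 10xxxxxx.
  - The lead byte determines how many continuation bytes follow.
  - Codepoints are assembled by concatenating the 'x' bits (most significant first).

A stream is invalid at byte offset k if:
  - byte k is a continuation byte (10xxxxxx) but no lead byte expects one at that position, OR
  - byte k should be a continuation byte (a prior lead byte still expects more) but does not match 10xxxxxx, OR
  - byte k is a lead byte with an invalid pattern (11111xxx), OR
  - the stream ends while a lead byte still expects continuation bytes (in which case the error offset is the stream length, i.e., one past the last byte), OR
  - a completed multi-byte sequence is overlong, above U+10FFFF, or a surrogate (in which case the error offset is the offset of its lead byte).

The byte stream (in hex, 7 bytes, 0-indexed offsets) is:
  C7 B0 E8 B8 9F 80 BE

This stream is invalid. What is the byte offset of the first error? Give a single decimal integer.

Answer: 5

Derivation:
Byte[0]=C7: 2-byte lead, need 1 cont bytes. acc=0x7
Byte[1]=B0: continuation. acc=(acc<<6)|0x30=0x1F0
Completed: cp=U+01F0 (starts at byte 0)
Byte[2]=E8: 3-byte lead, need 2 cont bytes. acc=0x8
Byte[3]=B8: continuation. acc=(acc<<6)|0x38=0x238
Byte[4]=9F: continuation. acc=(acc<<6)|0x1F=0x8E1F
Completed: cp=U+8E1F (starts at byte 2)
Byte[5]=80: INVALID lead byte (not 0xxx/110x/1110/11110)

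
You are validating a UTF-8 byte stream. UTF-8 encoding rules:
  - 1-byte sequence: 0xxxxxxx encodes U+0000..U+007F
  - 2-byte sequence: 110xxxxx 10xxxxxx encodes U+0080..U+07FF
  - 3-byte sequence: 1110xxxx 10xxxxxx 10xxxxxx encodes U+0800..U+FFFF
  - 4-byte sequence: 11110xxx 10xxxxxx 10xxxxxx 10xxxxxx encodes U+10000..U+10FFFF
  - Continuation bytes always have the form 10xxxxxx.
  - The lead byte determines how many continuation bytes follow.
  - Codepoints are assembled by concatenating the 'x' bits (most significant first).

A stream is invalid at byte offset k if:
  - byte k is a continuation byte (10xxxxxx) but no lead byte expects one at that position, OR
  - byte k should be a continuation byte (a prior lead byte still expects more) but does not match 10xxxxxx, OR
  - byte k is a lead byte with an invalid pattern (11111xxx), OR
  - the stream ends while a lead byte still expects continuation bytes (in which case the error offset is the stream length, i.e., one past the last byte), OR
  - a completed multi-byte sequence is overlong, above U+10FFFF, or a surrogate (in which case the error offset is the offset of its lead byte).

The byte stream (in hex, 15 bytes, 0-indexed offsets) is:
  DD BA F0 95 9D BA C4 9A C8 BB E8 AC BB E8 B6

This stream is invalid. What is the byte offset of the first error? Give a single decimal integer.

Answer: 15

Derivation:
Byte[0]=DD: 2-byte lead, need 1 cont bytes. acc=0x1D
Byte[1]=BA: continuation. acc=(acc<<6)|0x3A=0x77A
Completed: cp=U+077A (starts at byte 0)
Byte[2]=F0: 4-byte lead, need 3 cont bytes. acc=0x0
Byte[3]=95: continuation. acc=(acc<<6)|0x15=0x15
Byte[4]=9D: continuation. acc=(acc<<6)|0x1D=0x55D
Byte[5]=BA: continuation. acc=(acc<<6)|0x3A=0x1577A
Completed: cp=U+1577A (starts at byte 2)
Byte[6]=C4: 2-byte lead, need 1 cont bytes. acc=0x4
Byte[7]=9A: continuation. acc=(acc<<6)|0x1A=0x11A
Completed: cp=U+011A (starts at byte 6)
Byte[8]=C8: 2-byte lead, need 1 cont bytes. acc=0x8
Byte[9]=BB: continuation. acc=(acc<<6)|0x3B=0x23B
Completed: cp=U+023B (starts at byte 8)
Byte[10]=E8: 3-byte lead, need 2 cont bytes. acc=0x8
Byte[11]=AC: continuation. acc=(acc<<6)|0x2C=0x22C
Byte[12]=BB: continuation. acc=(acc<<6)|0x3B=0x8B3B
Completed: cp=U+8B3B (starts at byte 10)
Byte[13]=E8: 3-byte lead, need 2 cont bytes. acc=0x8
Byte[14]=B6: continuation. acc=(acc<<6)|0x36=0x236
Byte[15]: stream ended, expected continuation. INVALID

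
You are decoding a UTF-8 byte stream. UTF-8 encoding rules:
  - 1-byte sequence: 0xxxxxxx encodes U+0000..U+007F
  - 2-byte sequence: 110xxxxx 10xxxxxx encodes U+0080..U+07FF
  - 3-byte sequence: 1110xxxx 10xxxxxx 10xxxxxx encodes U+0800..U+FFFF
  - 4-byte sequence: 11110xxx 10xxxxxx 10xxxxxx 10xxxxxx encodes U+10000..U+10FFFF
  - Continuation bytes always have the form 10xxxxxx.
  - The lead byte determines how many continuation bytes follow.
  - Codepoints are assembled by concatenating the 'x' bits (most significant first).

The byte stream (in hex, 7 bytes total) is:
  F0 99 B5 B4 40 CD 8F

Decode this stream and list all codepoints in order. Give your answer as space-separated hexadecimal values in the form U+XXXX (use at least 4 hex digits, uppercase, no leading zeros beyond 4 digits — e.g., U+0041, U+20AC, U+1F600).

Byte[0]=F0: 4-byte lead, need 3 cont bytes. acc=0x0
Byte[1]=99: continuation. acc=(acc<<6)|0x19=0x19
Byte[2]=B5: continuation. acc=(acc<<6)|0x35=0x675
Byte[3]=B4: continuation. acc=(acc<<6)|0x34=0x19D74
Completed: cp=U+19D74 (starts at byte 0)
Byte[4]=40: 1-byte ASCII. cp=U+0040
Byte[5]=CD: 2-byte lead, need 1 cont bytes. acc=0xD
Byte[6]=8F: continuation. acc=(acc<<6)|0x0F=0x34F
Completed: cp=U+034F (starts at byte 5)

Answer: U+19D74 U+0040 U+034F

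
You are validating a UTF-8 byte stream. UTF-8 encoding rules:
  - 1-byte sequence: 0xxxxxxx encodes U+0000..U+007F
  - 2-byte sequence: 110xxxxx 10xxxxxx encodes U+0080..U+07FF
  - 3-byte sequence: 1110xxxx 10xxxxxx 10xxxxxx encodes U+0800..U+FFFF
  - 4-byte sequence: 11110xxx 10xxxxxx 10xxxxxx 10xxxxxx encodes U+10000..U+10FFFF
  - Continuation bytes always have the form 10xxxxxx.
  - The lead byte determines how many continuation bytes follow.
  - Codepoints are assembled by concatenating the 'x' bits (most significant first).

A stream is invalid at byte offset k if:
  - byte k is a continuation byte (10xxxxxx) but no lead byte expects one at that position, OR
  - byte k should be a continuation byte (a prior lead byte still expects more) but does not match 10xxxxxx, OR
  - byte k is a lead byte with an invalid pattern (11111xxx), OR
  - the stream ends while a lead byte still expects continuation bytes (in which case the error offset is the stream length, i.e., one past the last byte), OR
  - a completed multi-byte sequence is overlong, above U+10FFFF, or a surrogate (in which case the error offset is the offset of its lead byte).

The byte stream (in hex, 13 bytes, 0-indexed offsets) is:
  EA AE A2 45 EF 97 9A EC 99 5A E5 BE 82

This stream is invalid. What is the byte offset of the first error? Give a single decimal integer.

Answer: 9

Derivation:
Byte[0]=EA: 3-byte lead, need 2 cont bytes. acc=0xA
Byte[1]=AE: continuation. acc=(acc<<6)|0x2E=0x2AE
Byte[2]=A2: continuation. acc=(acc<<6)|0x22=0xABA2
Completed: cp=U+ABA2 (starts at byte 0)
Byte[3]=45: 1-byte ASCII. cp=U+0045
Byte[4]=EF: 3-byte lead, need 2 cont bytes. acc=0xF
Byte[5]=97: continuation. acc=(acc<<6)|0x17=0x3D7
Byte[6]=9A: continuation. acc=(acc<<6)|0x1A=0xF5DA
Completed: cp=U+F5DA (starts at byte 4)
Byte[7]=EC: 3-byte lead, need 2 cont bytes. acc=0xC
Byte[8]=99: continuation. acc=(acc<<6)|0x19=0x319
Byte[9]=5A: expected 10xxxxxx continuation. INVALID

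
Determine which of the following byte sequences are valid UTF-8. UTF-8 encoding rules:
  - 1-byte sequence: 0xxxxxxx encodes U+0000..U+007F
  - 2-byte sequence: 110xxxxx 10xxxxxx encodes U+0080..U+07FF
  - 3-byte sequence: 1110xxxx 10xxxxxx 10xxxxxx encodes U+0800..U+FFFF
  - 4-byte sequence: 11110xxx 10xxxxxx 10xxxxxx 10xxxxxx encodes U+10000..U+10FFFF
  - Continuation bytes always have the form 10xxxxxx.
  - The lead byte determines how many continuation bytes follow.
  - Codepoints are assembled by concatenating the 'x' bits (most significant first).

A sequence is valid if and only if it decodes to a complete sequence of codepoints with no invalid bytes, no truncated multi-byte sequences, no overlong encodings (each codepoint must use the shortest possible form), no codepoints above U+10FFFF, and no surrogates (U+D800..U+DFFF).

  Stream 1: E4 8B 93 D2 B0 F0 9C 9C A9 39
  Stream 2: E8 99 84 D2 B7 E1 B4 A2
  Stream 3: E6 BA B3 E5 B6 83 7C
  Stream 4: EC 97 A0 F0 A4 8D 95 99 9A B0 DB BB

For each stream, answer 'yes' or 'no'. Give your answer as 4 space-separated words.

Answer: yes yes yes no

Derivation:
Stream 1: decodes cleanly. VALID
Stream 2: decodes cleanly. VALID
Stream 3: decodes cleanly. VALID
Stream 4: error at byte offset 7. INVALID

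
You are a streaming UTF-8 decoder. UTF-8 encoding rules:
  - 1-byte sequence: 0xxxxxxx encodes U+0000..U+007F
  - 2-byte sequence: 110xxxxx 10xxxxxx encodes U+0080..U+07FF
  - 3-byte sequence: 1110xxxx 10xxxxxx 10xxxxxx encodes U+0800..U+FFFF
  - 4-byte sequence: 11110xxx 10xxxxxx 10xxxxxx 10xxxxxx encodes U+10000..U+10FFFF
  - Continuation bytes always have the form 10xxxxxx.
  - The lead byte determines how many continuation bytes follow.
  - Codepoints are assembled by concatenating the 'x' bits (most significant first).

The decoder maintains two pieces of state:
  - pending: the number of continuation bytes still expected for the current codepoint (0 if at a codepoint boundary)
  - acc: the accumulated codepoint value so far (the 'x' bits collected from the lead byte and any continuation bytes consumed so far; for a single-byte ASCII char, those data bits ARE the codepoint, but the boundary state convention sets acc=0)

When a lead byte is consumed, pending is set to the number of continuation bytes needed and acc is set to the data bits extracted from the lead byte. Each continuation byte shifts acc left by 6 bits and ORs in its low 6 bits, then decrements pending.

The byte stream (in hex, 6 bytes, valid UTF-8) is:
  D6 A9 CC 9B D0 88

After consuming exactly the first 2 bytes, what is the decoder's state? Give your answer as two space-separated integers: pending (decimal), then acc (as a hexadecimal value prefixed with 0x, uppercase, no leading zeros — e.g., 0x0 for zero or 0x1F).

Byte[0]=D6: 2-byte lead. pending=1, acc=0x16
Byte[1]=A9: continuation. acc=(acc<<6)|0x29=0x5A9, pending=0

Answer: 0 0x5A9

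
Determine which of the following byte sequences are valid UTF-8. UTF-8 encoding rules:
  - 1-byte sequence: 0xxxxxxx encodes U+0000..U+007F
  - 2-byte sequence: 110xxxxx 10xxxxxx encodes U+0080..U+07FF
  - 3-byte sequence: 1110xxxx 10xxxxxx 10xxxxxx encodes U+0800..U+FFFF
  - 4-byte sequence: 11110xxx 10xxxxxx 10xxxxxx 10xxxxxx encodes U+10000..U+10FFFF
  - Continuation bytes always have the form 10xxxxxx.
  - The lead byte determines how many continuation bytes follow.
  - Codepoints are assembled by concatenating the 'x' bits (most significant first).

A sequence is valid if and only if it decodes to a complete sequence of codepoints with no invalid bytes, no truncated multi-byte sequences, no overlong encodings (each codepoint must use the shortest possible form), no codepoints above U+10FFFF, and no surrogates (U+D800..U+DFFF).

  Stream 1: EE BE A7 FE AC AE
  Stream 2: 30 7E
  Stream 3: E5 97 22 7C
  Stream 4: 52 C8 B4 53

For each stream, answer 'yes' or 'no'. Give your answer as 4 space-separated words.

Stream 1: error at byte offset 3. INVALID
Stream 2: decodes cleanly. VALID
Stream 3: error at byte offset 2. INVALID
Stream 4: decodes cleanly. VALID

Answer: no yes no yes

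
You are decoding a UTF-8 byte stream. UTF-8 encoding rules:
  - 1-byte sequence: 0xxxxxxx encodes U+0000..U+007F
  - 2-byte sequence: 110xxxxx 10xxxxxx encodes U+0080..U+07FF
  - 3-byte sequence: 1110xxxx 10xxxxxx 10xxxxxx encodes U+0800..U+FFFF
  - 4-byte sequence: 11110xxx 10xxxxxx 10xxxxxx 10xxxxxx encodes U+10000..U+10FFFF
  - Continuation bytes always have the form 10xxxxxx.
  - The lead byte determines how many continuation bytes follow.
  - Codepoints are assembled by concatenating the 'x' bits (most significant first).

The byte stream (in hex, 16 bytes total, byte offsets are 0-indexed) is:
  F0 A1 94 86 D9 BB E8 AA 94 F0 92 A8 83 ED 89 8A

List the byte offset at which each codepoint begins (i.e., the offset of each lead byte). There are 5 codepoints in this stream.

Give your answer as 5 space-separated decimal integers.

Byte[0]=F0: 4-byte lead, need 3 cont bytes. acc=0x0
Byte[1]=A1: continuation. acc=(acc<<6)|0x21=0x21
Byte[2]=94: continuation. acc=(acc<<6)|0x14=0x854
Byte[3]=86: continuation. acc=(acc<<6)|0x06=0x21506
Completed: cp=U+21506 (starts at byte 0)
Byte[4]=D9: 2-byte lead, need 1 cont bytes. acc=0x19
Byte[5]=BB: continuation. acc=(acc<<6)|0x3B=0x67B
Completed: cp=U+067B (starts at byte 4)
Byte[6]=E8: 3-byte lead, need 2 cont bytes. acc=0x8
Byte[7]=AA: continuation. acc=(acc<<6)|0x2A=0x22A
Byte[8]=94: continuation. acc=(acc<<6)|0x14=0x8A94
Completed: cp=U+8A94 (starts at byte 6)
Byte[9]=F0: 4-byte lead, need 3 cont bytes. acc=0x0
Byte[10]=92: continuation. acc=(acc<<6)|0x12=0x12
Byte[11]=A8: continuation. acc=(acc<<6)|0x28=0x4A8
Byte[12]=83: continuation. acc=(acc<<6)|0x03=0x12A03
Completed: cp=U+12A03 (starts at byte 9)
Byte[13]=ED: 3-byte lead, need 2 cont bytes. acc=0xD
Byte[14]=89: continuation. acc=(acc<<6)|0x09=0x349
Byte[15]=8A: continuation. acc=(acc<<6)|0x0A=0xD24A
Completed: cp=U+D24A (starts at byte 13)

Answer: 0 4 6 9 13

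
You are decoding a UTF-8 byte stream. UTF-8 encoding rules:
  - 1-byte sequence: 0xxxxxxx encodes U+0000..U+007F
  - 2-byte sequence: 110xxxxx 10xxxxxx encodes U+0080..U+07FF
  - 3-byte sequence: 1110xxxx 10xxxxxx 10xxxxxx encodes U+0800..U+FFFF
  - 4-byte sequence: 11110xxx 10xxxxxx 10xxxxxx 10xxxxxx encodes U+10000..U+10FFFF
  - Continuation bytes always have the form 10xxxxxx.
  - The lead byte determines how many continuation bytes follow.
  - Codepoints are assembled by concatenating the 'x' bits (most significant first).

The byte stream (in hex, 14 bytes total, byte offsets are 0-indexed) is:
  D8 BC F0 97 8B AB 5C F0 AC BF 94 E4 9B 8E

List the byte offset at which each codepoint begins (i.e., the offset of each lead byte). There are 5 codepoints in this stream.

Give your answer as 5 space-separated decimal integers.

Byte[0]=D8: 2-byte lead, need 1 cont bytes. acc=0x18
Byte[1]=BC: continuation. acc=(acc<<6)|0x3C=0x63C
Completed: cp=U+063C (starts at byte 0)
Byte[2]=F0: 4-byte lead, need 3 cont bytes. acc=0x0
Byte[3]=97: continuation. acc=(acc<<6)|0x17=0x17
Byte[4]=8B: continuation. acc=(acc<<6)|0x0B=0x5CB
Byte[5]=AB: continuation. acc=(acc<<6)|0x2B=0x172EB
Completed: cp=U+172EB (starts at byte 2)
Byte[6]=5C: 1-byte ASCII. cp=U+005C
Byte[7]=F0: 4-byte lead, need 3 cont bytes. acc=0x0
Byte[8]=AC: continuation. acc=(acc<<6)|0x2C=0x2C
Byte[9]=BF: continuation. acc=(acc<<6)|0x3F=0xB3F
Byte[10]=94: continuation. acc=(acc<<6)|0x14=0x2CFD4
Completed: cp=U+2CFD4 (starts at byte 7)
Byte[11]=E4: 3-byte lead, need 2 cont bytes. acc=0x4
Byte[12]=9B: continuation. acc=(acc<<6)|0x1B=0x11B
Byte[13]=8E: continuation. acc=(acc<<6)|0x0E=0x46CE
Completed: cp=U+46CE (starts at byte 11)

Answer: 0 2 6 7 11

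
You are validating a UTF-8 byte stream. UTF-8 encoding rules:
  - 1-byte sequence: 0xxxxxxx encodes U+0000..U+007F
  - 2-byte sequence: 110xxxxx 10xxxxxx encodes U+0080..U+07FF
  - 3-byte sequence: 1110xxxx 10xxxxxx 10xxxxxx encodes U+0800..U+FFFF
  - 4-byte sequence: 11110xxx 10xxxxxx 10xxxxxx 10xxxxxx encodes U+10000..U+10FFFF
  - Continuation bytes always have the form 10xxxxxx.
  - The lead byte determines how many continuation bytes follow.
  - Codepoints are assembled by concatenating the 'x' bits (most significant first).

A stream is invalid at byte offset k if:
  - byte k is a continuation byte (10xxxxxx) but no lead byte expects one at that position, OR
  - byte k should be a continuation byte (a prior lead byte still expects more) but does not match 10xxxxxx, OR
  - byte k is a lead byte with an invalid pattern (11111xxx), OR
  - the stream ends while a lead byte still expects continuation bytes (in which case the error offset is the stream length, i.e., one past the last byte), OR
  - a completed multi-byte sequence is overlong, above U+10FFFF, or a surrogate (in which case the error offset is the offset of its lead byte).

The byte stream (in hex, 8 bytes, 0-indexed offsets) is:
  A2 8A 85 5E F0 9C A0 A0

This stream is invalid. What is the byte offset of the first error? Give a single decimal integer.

Byte[0]=A2: INVALID lead byte (not 0xxx/110x/1110/11110)

Answer: 0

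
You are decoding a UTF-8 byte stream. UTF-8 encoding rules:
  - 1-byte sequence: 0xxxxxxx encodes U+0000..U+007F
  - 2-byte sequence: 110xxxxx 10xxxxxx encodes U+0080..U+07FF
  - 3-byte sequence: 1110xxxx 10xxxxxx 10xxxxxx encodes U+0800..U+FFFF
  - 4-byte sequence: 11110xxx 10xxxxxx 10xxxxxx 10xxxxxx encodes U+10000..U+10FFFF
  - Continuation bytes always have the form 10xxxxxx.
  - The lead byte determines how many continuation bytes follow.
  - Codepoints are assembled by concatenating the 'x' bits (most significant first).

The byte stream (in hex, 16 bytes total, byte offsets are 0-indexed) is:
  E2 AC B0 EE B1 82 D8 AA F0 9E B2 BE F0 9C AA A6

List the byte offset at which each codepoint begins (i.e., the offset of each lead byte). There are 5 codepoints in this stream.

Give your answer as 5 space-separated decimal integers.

Byte[0]=E2: 3-byte lead, need 2 cont bytes. acc=0x2
Byte[1]=AC: continuation. acc=(acc<<6)|0x2C=0xAC
Byte[2]=B0: continuation. acc=(acc<<6)|0x30=0x2B30
Completed: cp=U+2B30 (starts at byte 0)
Byte[3]=EE: 3-byte lead, need 2 cont bytes. acc=0xE
Byte[4]=B1: continuation. acc=(acc<<6)|0x31=0x3B1
Byte[5]=82: continuation. acc=(acc<<6)|0x02=0xEC42
Completed: cp=U+EC42 (starts at byte 3)
Byte[6]=D8: 2-byte lead, need 1 cont bytes. acc=0x18
Byte[7]=AA: continuation. acc=(acc<<6)|0x2A=0x62A
Completed: cp=U+062A (starts at byte 6)
Byte[8]=F0: 4-byte lead, need 3 cont bytes. acc=0x0
Byte[9]=9E: continuation. acc=(acc<<6)|0x1E=0x1E
Byte[10]=B2: continuation. acc=(acc<<6)|0x32=0x7B2
Byte[11]=BE: continuation. acc=(acc<<6)|0x3E=0x1ECBE
Completed: cp=U+1ECBE (starts at byte 8)
Byte[12]=F0: 4-byte lead, need 3 cont bytes. acc=0x0
Byte[13]=9C: continuation. acc=(acc<<6)|0x1C=0x1C
Byte[14]=AA: continuation. acc=(acc<<6)|0x2A=0x72A
Byte[15]=A6: continuation. acc=(acc<<6)|0x26=0x1CAA6
Completed: cp=U+1CAA6 (starts at byte 12)

Answer: 0 3 6 8 12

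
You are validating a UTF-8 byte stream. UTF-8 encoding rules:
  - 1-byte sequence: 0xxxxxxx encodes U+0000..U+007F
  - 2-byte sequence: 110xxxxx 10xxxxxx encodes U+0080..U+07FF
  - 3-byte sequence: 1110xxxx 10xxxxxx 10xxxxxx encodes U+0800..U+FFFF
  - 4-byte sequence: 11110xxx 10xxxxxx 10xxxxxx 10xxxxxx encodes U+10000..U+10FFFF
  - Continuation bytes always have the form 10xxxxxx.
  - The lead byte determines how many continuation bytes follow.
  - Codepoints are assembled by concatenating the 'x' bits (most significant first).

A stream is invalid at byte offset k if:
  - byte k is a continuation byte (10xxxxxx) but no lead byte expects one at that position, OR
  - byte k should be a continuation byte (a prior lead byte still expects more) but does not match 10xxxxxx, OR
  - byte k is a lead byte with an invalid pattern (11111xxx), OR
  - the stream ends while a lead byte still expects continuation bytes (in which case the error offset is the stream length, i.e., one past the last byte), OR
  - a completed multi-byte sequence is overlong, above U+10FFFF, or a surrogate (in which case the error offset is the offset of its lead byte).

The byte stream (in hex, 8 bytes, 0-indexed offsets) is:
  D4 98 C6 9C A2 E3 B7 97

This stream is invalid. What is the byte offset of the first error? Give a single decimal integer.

Byte[0]=D4: 2-byte lead, need 1 cont bytes. acc=0x14
Byte[1]=98: continuation. acc=(acc<<6)|0x18=0x518
Completed: cp=U+0518 (starts at byte 0)
Byte[2]=C6: 2-byte lead, need 1 cont bytes. acc=0x6
Byte[3]=9C: continuation. acc=(acc<<6)|0x1C=0x19C
Completed: cp=U+019C (starts at byte 2)
Byte[4]=A2: INVALID lead byte (not 0xxx/110x/1110/11110)

Answer: 4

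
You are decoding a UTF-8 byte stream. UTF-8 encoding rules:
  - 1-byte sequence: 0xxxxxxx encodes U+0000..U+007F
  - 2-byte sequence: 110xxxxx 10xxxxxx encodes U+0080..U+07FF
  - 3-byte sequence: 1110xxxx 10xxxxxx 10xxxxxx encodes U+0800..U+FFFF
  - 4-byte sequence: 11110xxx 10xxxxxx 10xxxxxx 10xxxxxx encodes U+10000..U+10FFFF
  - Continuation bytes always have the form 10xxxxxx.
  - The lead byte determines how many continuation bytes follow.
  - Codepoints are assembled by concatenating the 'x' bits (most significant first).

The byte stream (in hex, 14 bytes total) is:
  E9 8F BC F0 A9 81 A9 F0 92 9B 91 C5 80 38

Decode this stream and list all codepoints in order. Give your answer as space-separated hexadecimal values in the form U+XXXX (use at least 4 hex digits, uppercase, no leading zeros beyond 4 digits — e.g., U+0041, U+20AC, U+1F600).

Answer: U+93FC U+29069 U+126D1 U+0140 U+0038

Derivation:
Byte[0]=E9: 3-byte lead, need 2 cont bytes. acc=0x9
Byte[1]=8F: continuation. acc=(acc<<6)|0x0F=0x24F
Byte[2]=BC: continuation. acc=(acc<<6)|0x3C=0x93FC
Completed: cp=U+93FC (starts at byte 0)
Byte[3]=F0: 4-byte lead, need 3 cont bytes. acc=0x0
Byte[4]=A9: continuation. acc=(acc<<6)|0x29=0x29
Byte[5]=81: continuation. acc=(acc<<6)|0x01=0xA41
Byte[6]=A9: continuation. acc=(acc<<6)|0x29=0x29069
Completed: cp=U+29069 (starts at byte 3)
Byte[7]=F0: 4-byte lead, need 3 cont bytes. acc=0x0
Byte[8]=92: continuation. acc=(acc<<6)|0x12=0x12
Byte[9]=9B: continuation. acc=(acc<<6)|0x1B=0x49B
Byte[10]=91: continuation. acc=(acc<<6)|0x11=0x126D1
Completed: cp=U+126D1 (starts at byte 7)
Byte[11]=C5: 2-byte lead, need 1 cont bytes. acc=0x5
Byte[12]=80: continuation. acc=(acc<<6)|0x00=0x140
Completed: cp=U+0140 (starts at byte 11)
Byte[13]=38: 1-byte ASCII. cp=U+0038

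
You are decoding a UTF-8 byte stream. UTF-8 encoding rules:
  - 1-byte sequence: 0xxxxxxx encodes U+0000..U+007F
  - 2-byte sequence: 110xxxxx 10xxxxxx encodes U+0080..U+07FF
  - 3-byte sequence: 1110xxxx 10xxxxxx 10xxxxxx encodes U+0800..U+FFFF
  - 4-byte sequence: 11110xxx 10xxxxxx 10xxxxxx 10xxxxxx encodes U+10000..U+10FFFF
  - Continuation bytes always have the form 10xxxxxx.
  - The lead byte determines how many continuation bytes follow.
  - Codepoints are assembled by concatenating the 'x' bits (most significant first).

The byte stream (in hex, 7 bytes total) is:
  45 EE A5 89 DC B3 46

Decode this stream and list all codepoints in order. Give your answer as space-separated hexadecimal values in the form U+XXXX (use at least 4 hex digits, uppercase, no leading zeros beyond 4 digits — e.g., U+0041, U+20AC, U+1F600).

Answer: U+0045 U+E949 U+0733 U+0046

Derivation:
Byte[0]=45: 1-byte ASCII. cp=U+0045
Byte[1]=EE: 3-byte lead, need 2 cont bytes. acc=0xE
Byte[2]=A5: continuation. acc=(acc<<6)|0x25=0x3A5
Byte[3]=89: continuation. acc=(acc<<6)|0x09=0xE949
Completed: cp=U+E949 (starts at byte 1)
Byte[4]=DC: 2-byte lead, need 1 cont bytes. acc=0x1C
Byte[5]=B3: continuation. acc=(acc<<6)|0x33=0x733
Completed: cp=U+0733 (starts at byte 4)
Byte[6]=46: 1-byte ASCII. cp=U+0046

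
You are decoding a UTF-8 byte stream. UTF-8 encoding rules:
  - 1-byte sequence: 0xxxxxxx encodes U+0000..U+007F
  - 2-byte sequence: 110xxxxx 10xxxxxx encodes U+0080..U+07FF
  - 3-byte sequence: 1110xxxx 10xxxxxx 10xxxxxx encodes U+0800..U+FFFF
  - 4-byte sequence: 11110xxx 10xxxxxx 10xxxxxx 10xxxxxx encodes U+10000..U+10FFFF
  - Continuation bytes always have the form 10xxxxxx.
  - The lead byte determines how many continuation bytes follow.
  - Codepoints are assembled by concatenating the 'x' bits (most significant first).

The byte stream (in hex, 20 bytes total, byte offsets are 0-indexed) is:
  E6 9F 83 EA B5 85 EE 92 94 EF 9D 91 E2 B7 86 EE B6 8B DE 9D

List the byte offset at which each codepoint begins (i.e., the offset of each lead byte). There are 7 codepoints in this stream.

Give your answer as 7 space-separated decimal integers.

Answer: 0 3 6 9 12 15 18

Derivation:
Byte[0]=E6: 3-byte lead, need 2 cont bytes. acc=0x6
Byte[1]=9F: continuation. acc=(acc<<6)|0x1F=0x19F
Byte[2]=83: continuation. acc=(acc<<6)|0x03=0x67C3
Completed: cp=U+67C3 (starts at byte 0)
Byte[3]=EA: 3-byte lead, need 2 cont bytes. acc=0xA
Byte[4]=B5: continuation. acc=(acc<<6)|0x35=0x2B5
Byte[5]=85: continuation. acc=(acc<<6)|0x05=0xAD45
Completed: cp=U+AD45 (starts at byte 3)
Byte[6]=EE: 3-byte lead, need 2 cont bytes. acc=0xE
Byte[7]=92: continuation. acc=(acc<<6)|0x12=0x392
Byte[8]=94: continuation. acc=(acc<<6)|0x14=0xE494
Completed: cp=U+E494 (starts at byte 6)
Byte[9]=EF: 3-byte lead, need 2 cont bytes. acc=0xF
Byte[10]=9D: continuation. acc=(acc<<6)|0x1D=0x3DD
Byte[11]=91: continuation. acc=(acc<<6)|0x11=0xF751
Completed: cp=U+F751 (starts at byte 9)
Byte[12]=E2: 3-byte lead, need 2 cont bytes. acc=0x2
Byte[13]=B7: continuation. acc=(acc<<6)|0x37=0xB7
Byte[14]=86: continuation. acc=(acc<<6)|0x06=0x2DC6
Completed: cp=U+2DC6 (starts at byte 12)
Byte[15]=EE: 3-byte lead, need 2 cont bytes. acc=0xE
Byte[16]=B6: continuation. acc=(acc<<6)|0x36=0x3B6
Byte[17]=8B: continuation. acc=(acc<<6)|0x0B=0xED8B
Completed: cp=U+ED8B (starts at byte 15)
Byte[18]=DE: 2-byte lead, need 1 cont bytes. acc=0x1E
Byte[19]=9D: continuation. acc=(acc<<6)|0x1D=0x79D
Completed: cp=U+079D (starts at byte 18)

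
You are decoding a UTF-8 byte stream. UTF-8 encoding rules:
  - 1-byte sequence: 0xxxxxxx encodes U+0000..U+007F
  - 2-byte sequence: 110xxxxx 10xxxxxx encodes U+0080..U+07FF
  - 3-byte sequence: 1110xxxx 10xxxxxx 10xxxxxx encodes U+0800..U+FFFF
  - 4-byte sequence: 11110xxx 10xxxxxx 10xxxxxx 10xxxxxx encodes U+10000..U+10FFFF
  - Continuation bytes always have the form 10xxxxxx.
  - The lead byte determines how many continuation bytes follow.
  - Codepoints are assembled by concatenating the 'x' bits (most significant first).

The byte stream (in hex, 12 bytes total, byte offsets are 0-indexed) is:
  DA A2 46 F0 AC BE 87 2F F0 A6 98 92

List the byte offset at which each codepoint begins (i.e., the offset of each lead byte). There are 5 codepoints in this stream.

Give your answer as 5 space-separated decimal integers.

Byte[0]=DA: 2-byte lead, need 1 cont bytes. acc=0x1A
Byte[1]=A2: continuation. acc=(acc<<6)|0x22=0x6A2
Completed: cp=U+06A2 (starts at byte 0)
Byte[2]=46: 1-byte ASCII. cp=U+0046
Byte[3]=F0: 4-byte lead, need 3 cont bytes. acc=0x0
Byte[4]=AC: continuation. acc=(acc<<6)|0x2C=0x2C
Byte[5]=BE: continuation. acc=(acc<<6)|0x3E=0xB3E
Byte[6]=87: continuation. acc=(acc<<6)|0x07=0x2CF87
Completed: cp=U+2CF87 (starts at byte 3)
Byte[7]=2F: 1-byte ASCII. cp=U+002F
Byte[8]=F0: 4-byte lead, need 3 cont bytes. acc=0x0
Byte[9]=A6: continuation. acc=(acc<<6)|0x26=0x26
Byte[10]=98: continuation. acc=(acc<<6)|0x18=0x998
Byte[11]=92: continuation. acc=(acc<<6)|0x12=0x26612
Completed: cp=U+26612 (starts at byte 8)

Answer: 0 2 3 7 8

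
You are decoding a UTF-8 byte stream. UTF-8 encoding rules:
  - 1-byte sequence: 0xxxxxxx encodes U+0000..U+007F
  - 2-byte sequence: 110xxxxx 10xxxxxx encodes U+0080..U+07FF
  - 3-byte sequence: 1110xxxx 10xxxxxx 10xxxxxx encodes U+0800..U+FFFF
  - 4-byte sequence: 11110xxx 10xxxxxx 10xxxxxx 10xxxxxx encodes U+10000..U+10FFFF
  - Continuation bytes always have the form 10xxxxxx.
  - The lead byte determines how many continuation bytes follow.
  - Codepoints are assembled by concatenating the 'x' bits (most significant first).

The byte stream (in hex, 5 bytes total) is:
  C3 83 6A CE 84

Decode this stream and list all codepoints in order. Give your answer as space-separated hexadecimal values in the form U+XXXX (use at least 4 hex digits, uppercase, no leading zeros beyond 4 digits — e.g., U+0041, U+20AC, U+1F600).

Byte[0]=C3: 2-byte lead, need 1 cont bytes. acc=0x3
Byte[1]=83: continuation. acc=(acc<<6)|0x03=0xC3
Completed: cp=U+00C3 (starts at byte 0)
Byte[2]=6A: 1-byte ASCII. cp=U+006A
Byte[3]=CE: 2-byte lead, need 1 cont bytes. acc=0xE
Byte[4]=84: continuation. acc=(acc<<6)|0x04=0x384
Completed: cp=U+0384 (starts at byte 3)

Answer: U+00C3 U+006A U+0384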